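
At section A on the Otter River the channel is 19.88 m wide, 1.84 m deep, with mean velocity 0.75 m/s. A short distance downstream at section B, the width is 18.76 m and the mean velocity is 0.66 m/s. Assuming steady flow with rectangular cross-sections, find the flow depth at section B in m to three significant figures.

Q = A₁V₁ = (19.88×1.84) × 0.75 = 27.43 m³/s
d₂ = Q/(b₂ V₂) = 27.43/(18.76×0.66) = 2.216 m

2.22 m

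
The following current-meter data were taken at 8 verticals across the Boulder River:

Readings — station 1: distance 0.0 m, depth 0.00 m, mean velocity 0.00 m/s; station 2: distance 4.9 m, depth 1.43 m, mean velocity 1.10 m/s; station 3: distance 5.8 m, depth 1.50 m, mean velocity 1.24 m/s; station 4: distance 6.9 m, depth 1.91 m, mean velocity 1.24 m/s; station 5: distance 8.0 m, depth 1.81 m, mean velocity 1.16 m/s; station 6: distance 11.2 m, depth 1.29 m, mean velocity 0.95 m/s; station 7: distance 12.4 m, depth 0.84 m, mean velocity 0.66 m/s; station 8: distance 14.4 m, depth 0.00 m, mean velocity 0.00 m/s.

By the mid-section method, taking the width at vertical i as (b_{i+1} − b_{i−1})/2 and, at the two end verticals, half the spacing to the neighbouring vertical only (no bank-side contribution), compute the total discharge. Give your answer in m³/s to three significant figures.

w_2 = (5.8 − 0.0)/2 = 2.9 m; q_2 = 1.10 × 1.43 × 2.9 = 4.562 m³/s
w_3 = (6.9 − 4.9)/2 = 1 m; q_3 = 1.24 × 1.50 × 1 = 1.860 m³/s
w_4 = (8.0 − 5.8)/2 = 1.1 m; q_4 = 1.24 × 1.91 × 1.1 = 2.605 m³/s
w_5 = (11.2 − 6.9)/2 = 2.15 m; q_5 = 1.16 × 1.81 × 2.15 = 4.514 m³/s
w_6 = (12.4 − 8.0)/2 = 2.2 m; q_6 = 0.95 × 1.29 × 2.2 = 2.696 m³/s
w_7 = (14.4 − 11.2)/2 = 1.6 m; q_7 = 0.66 × 0.84 × 1.6 = 0.8870 m³/s
Stations 1, 8 contribute zero (depth or velocity is 0).
Q = Σ qᵢ = 17.12 m³/s

17.1 m³/s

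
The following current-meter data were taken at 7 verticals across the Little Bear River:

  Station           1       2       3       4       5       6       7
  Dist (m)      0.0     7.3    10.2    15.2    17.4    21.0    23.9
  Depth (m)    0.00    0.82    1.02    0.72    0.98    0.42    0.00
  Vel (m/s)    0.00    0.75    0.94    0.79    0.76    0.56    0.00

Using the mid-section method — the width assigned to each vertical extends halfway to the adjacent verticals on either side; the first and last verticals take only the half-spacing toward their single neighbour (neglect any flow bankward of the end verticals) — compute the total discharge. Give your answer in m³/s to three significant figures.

w_2 = (10.2 − 0.0)/2 = 5.1 m; q_2 = 0.75 × 0.82 × 5.1 = 3.137 m³/s
w_3 = (15.2 − 7.3)/2 = 3.95 m; q_3 = 0.94 × 1.02 × 3.95 = 3.787 m³/s
w_4 = (17.4 − 10.2)/2 = 3.6 m; q_4 = 0.79 × 0.72 × 3.6 = 2.048 m³/s
w_5 = (21.0 − 15.2)/2 = 2.9 m; q_5 = 0.76 × 0.98 × 2.9 = 2.160 m³/s
w_6 = (23.9 − 17.4)/2 = 3.25 m; q_6 = 0.56 × 0.42 × 3.25 = 0.7644 m³/s
Stations 1, 7 contribute zero (depth or velocity is 0).
Q = Σ qᵢ = 11.90 m³/s

11.9 m³/s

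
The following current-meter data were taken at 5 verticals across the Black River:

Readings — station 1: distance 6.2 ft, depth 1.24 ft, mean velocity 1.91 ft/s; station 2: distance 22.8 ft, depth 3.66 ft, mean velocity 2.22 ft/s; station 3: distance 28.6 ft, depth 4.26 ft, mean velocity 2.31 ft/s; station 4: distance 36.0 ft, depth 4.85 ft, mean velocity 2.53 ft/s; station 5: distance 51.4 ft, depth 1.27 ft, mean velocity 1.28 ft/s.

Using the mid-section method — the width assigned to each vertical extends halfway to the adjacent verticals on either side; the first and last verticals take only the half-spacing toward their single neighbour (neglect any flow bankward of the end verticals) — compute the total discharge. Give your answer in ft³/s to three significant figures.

328 ft³/s

w_1 = (22.8 − 6.2)/2 = 8.3 ft; q_1 = 1.91 × 1.24 × 8.3 = 19.66 ft³/s
w_2 = (28.6 − 6.2)/2 = 11.2 ft; q_2 = 2.22 × 3.66 × 11.2 = 91.00 ft³/s
w_3 = (36.0 − 22.8)/2 = 6.6 ft; q_3 = 2.31 × 4.26 × 6.6 = 64.95 ft³/s
w_4 = (51.4 − 28.6)/2 = 11.4 ft; q_4 = 2.53 × 4.85 × 11.4 = 139.9 ft³/s
w_5 = (51.4 − 36.0)/2 = 7.7 ft; q_5 = 1.28 × 1.27 × 7.7 = 12.52 ft³/s
Q = Σ qᵢ = 328.0 ft³/s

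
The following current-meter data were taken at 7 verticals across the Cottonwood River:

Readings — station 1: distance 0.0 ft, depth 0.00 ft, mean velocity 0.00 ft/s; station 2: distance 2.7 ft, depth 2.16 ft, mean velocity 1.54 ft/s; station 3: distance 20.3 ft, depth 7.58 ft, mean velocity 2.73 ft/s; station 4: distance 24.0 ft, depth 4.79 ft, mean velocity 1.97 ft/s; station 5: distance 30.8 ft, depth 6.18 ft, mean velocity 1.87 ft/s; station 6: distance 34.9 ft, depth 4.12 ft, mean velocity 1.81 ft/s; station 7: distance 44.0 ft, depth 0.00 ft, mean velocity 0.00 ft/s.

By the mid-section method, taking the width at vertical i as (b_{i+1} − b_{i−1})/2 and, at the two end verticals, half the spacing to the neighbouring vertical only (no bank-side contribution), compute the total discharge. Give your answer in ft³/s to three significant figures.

w_2 = (20.3 − 0.0)/2 = 10.15 ft; q_2 = 1.54 × 2.16 × 10.15 = 33.76 ft³/s
w_3 = (24.0 − 2.7)/2 = 10.65 ft; q_3 = 2.73 × 7.58 × 10.65 = 220.4 ft³/s
w_4 = (30.8 − 20.3)/2 = 5.25 ft; q_4 = 1.97 × 4.79 × 5.25 = 49.54 ft³/s
w_5 = (34.9 − 24.0)/2 = 5.45 ft; q_5 = 1.87 × 6.18 × 5.45 = 62.98 ft³/s
w_6 = (44.0 − 30.8)/2 = 6.6 ft; q_6 = 1.81 × 4.12 × 6.6 = 49.22 ft³/s
Stations 1, 7 contribute zero (depth or velocity is 0).
Q = Σ qᵢ = 415.9 ft³/s

416 ft³/s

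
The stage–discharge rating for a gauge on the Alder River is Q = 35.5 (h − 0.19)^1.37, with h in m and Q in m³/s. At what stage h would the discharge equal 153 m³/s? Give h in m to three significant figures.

h − h₀ = (Q/C)^(1/b) = (153/35.5)^(1/1.37) = 2.905 m
h = 0.19 + 2.905 = 3.095 m

3.09 m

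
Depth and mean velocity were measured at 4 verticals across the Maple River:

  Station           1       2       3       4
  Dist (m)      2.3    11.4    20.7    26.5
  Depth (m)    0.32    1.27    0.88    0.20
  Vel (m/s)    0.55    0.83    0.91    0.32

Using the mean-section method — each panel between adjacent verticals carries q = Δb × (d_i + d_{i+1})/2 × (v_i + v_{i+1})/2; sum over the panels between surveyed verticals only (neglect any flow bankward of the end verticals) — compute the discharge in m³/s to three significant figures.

Panel 1-2: Δb = 9.1 m, d̄ = (0.32+1.27)/2 = 0.795, v̄ = (0.55+0.83)/2 = 0.69 → q = 9.1×0.795×0.69 = 4.992 m³/s
Panel 2-3: Δb = 9.3 m, d̄ = (1.27+0.88)/2 = 1.075, v̄ = (0.83+0.91)/2 = 0.87 → q = 9.3×1.075×0.87 = 8.698 m³/s
Panel 3-4: Δb = 5.8 m, d̄ = (0.88+0.20)/2 = 0.54, v̄ = (0.91+0.32)/2 = 0.615 → q = 5.8×0.54×0.615 = 1.926 m³/s
Q = Σ q = 15.62 m³/s

15.6 m³/s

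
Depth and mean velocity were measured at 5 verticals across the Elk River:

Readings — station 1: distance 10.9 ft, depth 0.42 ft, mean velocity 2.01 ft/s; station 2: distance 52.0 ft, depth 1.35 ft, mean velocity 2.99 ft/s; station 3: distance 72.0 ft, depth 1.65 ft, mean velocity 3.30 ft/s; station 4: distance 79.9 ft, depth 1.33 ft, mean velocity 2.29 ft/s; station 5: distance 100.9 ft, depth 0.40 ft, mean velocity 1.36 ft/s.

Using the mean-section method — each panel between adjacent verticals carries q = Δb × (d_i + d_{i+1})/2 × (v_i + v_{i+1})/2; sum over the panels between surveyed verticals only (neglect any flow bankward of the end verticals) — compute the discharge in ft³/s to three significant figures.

Panel 1-2: Δb = 41.1 ft, d̄ = (0.42+1.35)/2 = 0.885, v̄ = (2.01+2.99)/2 = 2.5 → q = 41.1×0.885×2.5 = 90.93 ft³/s
Panel 2-3: Δb = 20 ft, d̄ = (1.35+1.65)/2 = 1.5, v̄ = (2.99+3.30)/2 = 3.145 → q = 20×1.5×3.145 = 94.35 ft³/s
Panel 3-4: Δb = 7.9 ft, d̄ = (1.65+1.33)/2 = 1.49, v̄ = (3.30+2.29)/2 = 2.795 → q = 7.9×1.49×2.795 = 32.90 ft³/s
Panel 4-5: Δb = 21 ft, d̄ = (1.33+0.40)/2 = 0.865, v̄ = (2.29+1.36)/2 = 1.825 → q = 21×0.865×1.825 = 33.15 ft³/s
Q = Σ q = 251.3 ft³/s

251 ft³/s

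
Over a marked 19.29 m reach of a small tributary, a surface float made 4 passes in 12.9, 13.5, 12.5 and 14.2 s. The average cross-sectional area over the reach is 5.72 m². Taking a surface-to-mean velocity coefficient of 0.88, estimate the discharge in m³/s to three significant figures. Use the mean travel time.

t̄ = (12.9 + 13.5 + 12.5 + 14.2) / 4 = 13.275 s
v_surface = L / t̄ = 19.29 / 13.275 = 1.453 m/s
v_mean = 0.88 × 1.453 = 1.279 m/s
Q = A × v_mean = 5.72 × 1.279 = 7.314 m³/s

7.31 m³/s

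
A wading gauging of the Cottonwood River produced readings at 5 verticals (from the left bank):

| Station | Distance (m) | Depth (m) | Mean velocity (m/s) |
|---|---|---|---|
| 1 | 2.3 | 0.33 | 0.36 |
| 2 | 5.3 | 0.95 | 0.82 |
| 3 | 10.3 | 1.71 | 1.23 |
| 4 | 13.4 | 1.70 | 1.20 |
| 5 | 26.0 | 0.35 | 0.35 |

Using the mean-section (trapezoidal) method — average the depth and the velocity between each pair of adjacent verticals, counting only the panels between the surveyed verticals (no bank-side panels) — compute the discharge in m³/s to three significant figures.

24.4 m³/s

Panel 1-2: Δb = 3 m, d̄ = (0.33+0.95)/2 = 0.64, v̄ = (0.36+0.82)/2 = 0.59 → q = 3×0.64×0.59 = 1.133 m³/s
Panel 2-3: Δb = 5 m, d̄ = (0.95+1.71)/2 = 1.33, v̄ = (0.82+1.23)/2 = 1.025 → q = 5×1.33×1.025 = 6.816 m³/s
Panel 3-4: Δb = 3.1 m, d̄ = (1.71+1.70)/2 = 1.705, v̄ = (1.23+1.20)/2 = 1.215 → q = 3.1×1.705×1.215 = 6.422 m³/s
Panel 4-5: Δb = 12.6 m, d̄ = (1.70+0.35)/2 = 1.025, v̄ = (1.20+0.35)/2 = 0.775 → q = 12.6×1.025×0.775 = 10.01 m³/s
Q = Σ q = 24.38 m³/s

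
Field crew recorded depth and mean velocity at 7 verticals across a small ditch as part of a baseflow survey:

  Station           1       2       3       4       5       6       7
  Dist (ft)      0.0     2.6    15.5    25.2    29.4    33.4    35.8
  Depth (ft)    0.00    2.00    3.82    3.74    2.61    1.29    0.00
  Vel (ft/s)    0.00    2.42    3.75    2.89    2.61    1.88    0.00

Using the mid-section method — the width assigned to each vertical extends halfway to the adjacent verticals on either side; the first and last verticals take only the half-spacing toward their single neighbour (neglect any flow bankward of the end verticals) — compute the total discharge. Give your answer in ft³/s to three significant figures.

310 ft³/s

w_2 = (15.5 − 0.0)/2 = 7.75 ft; q_2 = 2.42 × 2.00 × 7.75 = 37.51 ft³/s
w_3 = (25.2 − 2.6)/2 = 11.3 ft; q_3 = 3.75 × 3.82 × 11.3 = 161.9 ft³/s
w_4 = (29.4 − 15.5)/2 = 6.95 ft; q_4 = 2.89 × 3.74 × 6.95 = 75.12 ft³/s
w_5 = (33.4 − 25.2)/2 = 4.1 ft; q_5 = 2.61 × 2.61 × 4.1 = 27.93 ft³/s
w_6 = (35.8 − 29.4)/2 = 3.2 ft; q_6 = 1.88 × 1.29 × 3.2 = 7.761 ft³/s
Stations 1, 7 contribute zero (depth or velocity is 0).
Q = Σ qᵢ = 310.2 ft³/s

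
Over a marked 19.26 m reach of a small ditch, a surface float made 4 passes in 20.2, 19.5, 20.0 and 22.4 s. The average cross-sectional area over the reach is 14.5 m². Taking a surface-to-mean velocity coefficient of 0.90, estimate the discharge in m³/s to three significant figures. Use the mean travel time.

t̄ = (20.2 + 19.5 + 20.0 + 22.4) / 4 = 20.525 s
v_surface = L / t̄ = 19.26 / 20.525 = 0.9384 m/s
v_mean = 0.90 × 0.9384 = 0.8445 m/s
Q = A × v_mean = 14.5 × 0.8445 = 12.25 m³/s

12.2 m³/s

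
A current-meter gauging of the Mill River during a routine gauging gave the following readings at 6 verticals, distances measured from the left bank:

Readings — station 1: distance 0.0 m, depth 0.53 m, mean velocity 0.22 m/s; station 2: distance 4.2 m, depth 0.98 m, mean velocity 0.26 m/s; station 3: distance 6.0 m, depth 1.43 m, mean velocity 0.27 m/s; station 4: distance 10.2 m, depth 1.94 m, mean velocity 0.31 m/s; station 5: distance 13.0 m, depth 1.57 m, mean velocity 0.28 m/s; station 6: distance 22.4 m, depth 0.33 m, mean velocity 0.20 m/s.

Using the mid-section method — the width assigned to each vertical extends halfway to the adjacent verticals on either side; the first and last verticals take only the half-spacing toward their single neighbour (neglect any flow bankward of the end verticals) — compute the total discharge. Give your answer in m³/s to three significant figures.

7.26 m³/s

w_1 = (4.2 − 0.0)/2 = 2.1 m; q_1 = 0.22 × 0.53 × 2.1 = 0.2449 m³/s
w_2 = (6.0 − 0.0)/2 = 3 m; q_2 = 0.26 × 0.98 × 3 = 0.7644 m³/s
w_3 = (10.2 − 4.2)/2 = 3 m; q_3 = 0.27 × 1.43 × 3 = 1.158 m³/s
w_4 = (13.0 − 6.0)/2 = 3.5 m; q_4 = 0.31 × 1.94 × 3.5 = 2.105 m³/s
w_5 = (22.4 − 10.2)/2 = 6.1 m; q_5 = 0.28 × 1.57 × 6.1 = 2.682 m³/s
w_6 = (22.4 − 13.0)/2 = 4.7 m; q_6 = 0.20 × 0.33 × 4.7 = 0.3102 m³/s
Q = Σ qᵢ = 7.264 m³/s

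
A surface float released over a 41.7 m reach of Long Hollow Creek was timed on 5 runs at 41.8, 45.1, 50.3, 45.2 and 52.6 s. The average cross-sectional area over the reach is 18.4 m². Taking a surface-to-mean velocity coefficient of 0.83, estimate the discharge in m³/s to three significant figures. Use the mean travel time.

t̄ = (41.8 + 45.1 + 50.3 + 45.2 + 52.6) / 5 = 47 s
v_surface = L / t̄ = 41.7 / 47 = 0.8872 m/s
v_mean = 0.83 × 0.8872 = 0.7364 m/s
Q = A × v_mean = 18.4 × 0.7364 = 13.55 m³/s

13.5 m³/s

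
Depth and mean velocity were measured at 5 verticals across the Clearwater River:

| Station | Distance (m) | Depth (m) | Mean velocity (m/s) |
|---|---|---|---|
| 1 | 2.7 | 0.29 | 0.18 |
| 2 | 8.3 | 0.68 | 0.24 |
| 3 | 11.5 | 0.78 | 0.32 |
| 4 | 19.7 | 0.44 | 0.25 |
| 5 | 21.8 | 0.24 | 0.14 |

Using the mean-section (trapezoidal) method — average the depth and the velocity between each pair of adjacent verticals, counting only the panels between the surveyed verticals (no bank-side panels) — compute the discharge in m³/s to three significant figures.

2.79 m³/s

Panel 1-2: Δb = 5.6 m, d̄ = (0.29+0.68)/2 = 0.485, v̄ = (0.18+0.24)/2 = 0.21 → q = 5.6×0.485×0.21 = 0.5704 m³/s
Panel 2-3: Δb = 3.2 m, d̄ = (0.68+0.78)/2 = 0.73, v̄ = (0.24+0.32)/2 = 0.28 → q = 3.2×0.73×0.28 = 0.6541 m³/s
Panel 3-4: Δb = 8.2 m, d̄ = (0.78+0.44)/2 = 0.61, v̄ = (0.32+0.25)/2 = 0.285 → q = 8.2×0.61×0.285 = 1.426 m³/s
Panel 4-5: Δb = 2.1 m, d̄ = (0.44+0.24)/2 = 0.34, v̄ = (0.25+0.14)/2 = 0.195 → q = 2.1×0.34×0.195 = 0.1392 m³/s
Q = Σ q = 2.789 m³/s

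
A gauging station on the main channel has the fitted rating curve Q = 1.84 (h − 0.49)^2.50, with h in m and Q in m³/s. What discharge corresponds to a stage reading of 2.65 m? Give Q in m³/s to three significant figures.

Q = 1.84 × (2.65 − 0.49)^2.50 = 1.84 × 2.16^2.50 = 12.62 m³/s

12.6 m³/s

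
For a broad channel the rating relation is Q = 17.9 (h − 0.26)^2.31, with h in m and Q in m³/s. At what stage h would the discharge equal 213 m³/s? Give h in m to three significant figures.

3.18 m

h − h₀ = (Q/C)^(1/b) = (213/17.9)^(1/2.31) = 2.921 m
h = 0.26 + 2.921 = 3.181 m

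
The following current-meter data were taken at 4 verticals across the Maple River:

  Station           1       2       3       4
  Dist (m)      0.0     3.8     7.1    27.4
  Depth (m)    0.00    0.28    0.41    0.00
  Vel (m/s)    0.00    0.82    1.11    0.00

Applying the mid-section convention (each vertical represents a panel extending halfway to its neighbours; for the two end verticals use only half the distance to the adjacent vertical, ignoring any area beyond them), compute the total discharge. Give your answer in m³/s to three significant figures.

6.19 m³/s

w_2 = (7.1 − 0.0)/2 = 3.55 m; q_2 = 0.82 × 0.28 × 3.55 = 0.8151 m³/s
w_3 = (27.4 − 3.8)/2 = 11.8 m; q_3 = 1.11 × 0.41 × 11.8 = 5.370 m³/s
Stations 1, 4 contribute zero (depth or velocity is 0).
Q = Σ qᵢ = 6.185 m³/s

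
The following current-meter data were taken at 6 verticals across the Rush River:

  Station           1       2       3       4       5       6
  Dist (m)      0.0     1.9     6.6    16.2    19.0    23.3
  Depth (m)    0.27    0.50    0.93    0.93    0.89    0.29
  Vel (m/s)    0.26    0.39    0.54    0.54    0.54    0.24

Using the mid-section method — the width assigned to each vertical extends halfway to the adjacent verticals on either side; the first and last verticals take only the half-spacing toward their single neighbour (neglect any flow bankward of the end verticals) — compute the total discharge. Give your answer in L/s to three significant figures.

9270 L/s

w_1 = (1.9 − 0.0)/2 = 0.95 m; q_1 = 0.26 × 0.27 × 0.95 = 0.06669 m³/s
w_2 = (6.6 − 0.0)/2 = 3.3 m; q_2 = 0.39 × 0.50 × 3.3 = 0.6435 m³/s
w_3 = (16.2 − 1.9)/2 = 7.15 m; q_3 = 0.54 × 0.93 × 7.15 = 3.591 m³/s
w_4 = (19.0 − 6.6)/2 = 6.2 m; q_4 = 0.54 × 0.93 × 6.2 = 3.114 m³/s
w_5 = (23.3 − 16.2)/2 = 3.55 m; q_5 = 0.54 × 0.89 × 3.55 = 1.706 m³/s
w_6 = (23.3 − 19.0)/2 = 2.15 m; q_6 = 0.24 × 0.29 × 2.15 = 0.1496 m³/s
Q = Σ qᵢ = 9.270 m³/s
= 9.270 × 1000 = 9270 L/s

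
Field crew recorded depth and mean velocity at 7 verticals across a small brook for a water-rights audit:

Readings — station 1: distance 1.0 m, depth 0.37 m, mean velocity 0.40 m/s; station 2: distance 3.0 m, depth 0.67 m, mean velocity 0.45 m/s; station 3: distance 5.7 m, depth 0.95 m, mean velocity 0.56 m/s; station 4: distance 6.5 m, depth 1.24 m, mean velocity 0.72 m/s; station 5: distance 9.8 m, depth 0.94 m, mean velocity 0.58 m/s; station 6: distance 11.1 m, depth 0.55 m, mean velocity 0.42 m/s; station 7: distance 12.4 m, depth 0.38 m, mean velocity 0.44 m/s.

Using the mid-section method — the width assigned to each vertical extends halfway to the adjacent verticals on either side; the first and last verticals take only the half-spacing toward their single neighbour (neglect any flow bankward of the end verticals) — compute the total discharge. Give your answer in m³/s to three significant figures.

5.28 m³/s

w_1 = (3.0 − 1.0)/2 = 1 m; q_1 = 0.40 × 0.37 × 1 = 0.1480 m³/s
w_2 = (5.7 − 1.0)/2 = 2.35 m; q_2 = 0.45 × 0.67 × 2.35 = 0.7085 m³/s
w_3 = (6.5 − 3.0)/2 = 1.75 m; q_3 = 0.56 × 0.95 × 1.75 = 0.9310 m³/s
w_4 = (9.8 − 5.7)/2 = 2.05 m; q_4 = 0.72 × 1.24 × 2.05 = 1.830 m³/s
w_5 = (11.1 − 6.5)/2 = 2.3 m; q_5 = 0.58 × 0.94 × 2.3 = 1.254 m³/s
w_6 = (12.4 − 9.8)/2 = 1.3 m; q_6 = 0.42 × 0.55 × 1.3 = 0.3003 m³/s
w_7 = (12.4 − 11.1)/2 = 0.65 m; q_7 = 0.44 × 0.38 × 0.65 = 0.1087 m³/s
Q = Σ qᵢ = 5.281 m³/s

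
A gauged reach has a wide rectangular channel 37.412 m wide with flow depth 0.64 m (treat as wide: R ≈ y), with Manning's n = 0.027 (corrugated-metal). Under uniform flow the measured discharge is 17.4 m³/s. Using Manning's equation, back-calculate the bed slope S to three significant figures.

A = b·y = 37.412 × 0.64 = 23.94 m²
Wide channel: R ≈ y = 0.64 m
S = (Q·n / (1·A·R^(2/3)))² = (17.4×0.027 / (1×23.94×0.7427))² = 0.0006980

0.000698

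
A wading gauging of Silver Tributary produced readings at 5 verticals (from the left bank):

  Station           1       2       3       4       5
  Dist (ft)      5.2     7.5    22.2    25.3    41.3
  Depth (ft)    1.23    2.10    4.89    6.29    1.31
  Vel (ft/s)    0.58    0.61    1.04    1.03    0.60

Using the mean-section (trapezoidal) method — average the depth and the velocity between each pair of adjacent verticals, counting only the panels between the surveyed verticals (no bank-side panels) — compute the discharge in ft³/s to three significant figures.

Panel 1-2: Δb = 2.3 ft, d̄ = (1.23+2.10)/2 = 1.665, v̄ = (0.58+0.61)/2 = 0.595 → q = 2.3×1.665×0.595 = 2.279 ft³/s
Panel 2-3: Δb = 14.7 ft, d̄ = (2.10+4.89)/2 = 3.495, v̄ = (0.61+1.04)/2 = 0.825 → q = 14.7×3.495×0.825 = 42.39 ft³/s
Panel 3-4: Δb = 3.1 ft, d̄ = (4.89+6.29)/2 = 5.59, v̄ = (1.04+1.03)/2 = 1.035 → q = 3.1×5.59×1.035 = 17.94 ft³/s
Panel 4-5: Δb = 16 ft, d̄ = (6.29+1.31)/2 = 3.8, v̄ = (1.03+0.60)/2 = 0.815 → q = 16×3.8×0.815 = 49.55 ft³/s
Q = Σ q = 112.2 ft³/s

112 ft³/s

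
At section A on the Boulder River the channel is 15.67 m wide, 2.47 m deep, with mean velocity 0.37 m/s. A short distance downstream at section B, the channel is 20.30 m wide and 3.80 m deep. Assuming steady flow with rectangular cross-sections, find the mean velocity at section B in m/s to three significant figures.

0.186 m/s

Q = A₁V₁ = (15.67×2.47) × 0.37 = 14.32 m³/s
A₂ = 20.30 × 3.80 = 77.14 m²
V₂ = Q/A₂ = 14.32/77.14 = 0.1856 m/s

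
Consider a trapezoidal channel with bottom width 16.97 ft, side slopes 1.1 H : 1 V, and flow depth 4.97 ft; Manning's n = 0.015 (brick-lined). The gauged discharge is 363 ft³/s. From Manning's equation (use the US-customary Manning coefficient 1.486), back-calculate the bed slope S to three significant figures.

A = (b + z·y)·y = (16.97 + 1.1×4.97)×4.97 = 111.5 ft²
P = b + 2y√(1+z²) = 16.97 + 2×4.97×√(1+1.1²) = 31.75 ft
R = A/P = 111.5/31.75 = 3.513 ft
S = (Q·n / (1.486·A·R^(2/3)))² = (363×0.015 / (1.486×111.5×2.311))² = 0.0002022

0.000202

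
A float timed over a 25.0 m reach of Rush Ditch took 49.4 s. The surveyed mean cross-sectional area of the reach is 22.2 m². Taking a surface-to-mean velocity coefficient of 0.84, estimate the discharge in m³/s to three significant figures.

v_surface = L / t̄ = 25.0 / 49.4 = 0.5061 m/s
v_mean = 0.84 × 0.5061 = 0.4251 m/s
Q = A × v_mean = 22.2 × 0.4251 = 9.437 m³/s

9.44 m³/s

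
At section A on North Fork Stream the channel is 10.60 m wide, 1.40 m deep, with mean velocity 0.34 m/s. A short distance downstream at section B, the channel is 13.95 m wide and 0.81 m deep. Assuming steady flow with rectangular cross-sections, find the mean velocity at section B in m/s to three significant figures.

0.447 m/s

Q = A₁V₁ = (10.60×1.40) × 0.34 = 5.046 m³/s
A₂ = 13.95 × 0.81 = 11.30 m²
V₂ = Q/A₂ = 5.046/11.30 = 0.4465 m/s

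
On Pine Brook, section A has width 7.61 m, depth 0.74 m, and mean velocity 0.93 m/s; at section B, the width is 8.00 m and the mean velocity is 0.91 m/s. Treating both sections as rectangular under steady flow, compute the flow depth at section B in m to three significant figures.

0.719 m

Q = A₁V₁ = (7.61×0.74) × 0.93 = 5.237 m³/s
d₂ = Q/(b₂ V₂) = 5.237/(8.00×0.91) = 0.7194 m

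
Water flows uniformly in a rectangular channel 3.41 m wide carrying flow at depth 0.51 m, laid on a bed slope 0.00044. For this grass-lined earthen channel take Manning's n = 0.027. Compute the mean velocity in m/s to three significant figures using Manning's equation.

0.417 m/s

A = b·y = 3.41 × 0.51 = 1.739 m²
P = b + 2y = 3.41 + 2×0.51 = 4.430 m
R = A/P = 1.739/4.430 = 0.3926 m
Q = (1/n)·A·R^(2/3)·S^(1/2) = (1/0.027) × 1.739 × 0.3926^(2/3) × 0.00044^(1/2) = 0.7244 m³/s
V = Q/A = 0.7244/1.739 = 0.4165 m/s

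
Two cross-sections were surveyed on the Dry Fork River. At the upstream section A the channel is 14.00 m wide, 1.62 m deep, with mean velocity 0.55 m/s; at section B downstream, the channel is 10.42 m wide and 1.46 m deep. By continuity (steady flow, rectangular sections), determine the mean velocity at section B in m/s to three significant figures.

0.820 m/s

Q = A₁V₁ = (14.00×1.62) × 0.55 = 12.47 m³/s
A₂ = 10.42 × 1.46 = 15.21 m²
V₂ = Q/A₂ = 12.47/15.21 = 0.8199 m/s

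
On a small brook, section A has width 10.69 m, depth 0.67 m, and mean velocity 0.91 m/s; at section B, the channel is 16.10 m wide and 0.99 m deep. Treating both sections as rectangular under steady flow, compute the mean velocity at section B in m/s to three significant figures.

0.409 m/s

Q = A₁V₁ = (10.69×0.67) × 0.91 = 6.518 m³/s
A₂ = 16.10 × 0.99 = 15.94 m²
V₂ = Q/A₂ = 6.518/15.94 = 0.4089 m/s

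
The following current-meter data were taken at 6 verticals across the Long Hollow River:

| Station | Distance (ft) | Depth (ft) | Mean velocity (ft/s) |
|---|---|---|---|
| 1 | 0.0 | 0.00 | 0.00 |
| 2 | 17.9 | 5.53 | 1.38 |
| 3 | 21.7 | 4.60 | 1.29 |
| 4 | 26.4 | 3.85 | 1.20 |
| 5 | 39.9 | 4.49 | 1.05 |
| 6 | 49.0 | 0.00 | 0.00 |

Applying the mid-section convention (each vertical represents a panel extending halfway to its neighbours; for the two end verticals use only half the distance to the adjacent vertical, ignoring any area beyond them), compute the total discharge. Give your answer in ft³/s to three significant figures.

203 ft³/s

w_2 = (21.7 − 0.0)/2 = 10.85 ft; q_2 = 1.38 × 5.53 × 10.85 = 82.80 ft³/s
w_3 = (26.4 − 17.9)/2 = 4.25 ft; q_3 = 1.29 × 4.60 × 4.25 = 25.22 ft³/s
w_4 = (39.9 − 21.7)/2 = 9.1 ft; q_4 = 1.20 × 3.85 × 9.1 = 42.04 ft³/s
w_5 = (49.0 − 26.4)/2 = 11.3 ft; q_5 = 1.05 × 4.49 × 11.3 = 53.27 ft³/s
Stations 1, 6 contribute zero (depth or velocity is 0).
Q = Σ qᵢ = 203.3 ft³/s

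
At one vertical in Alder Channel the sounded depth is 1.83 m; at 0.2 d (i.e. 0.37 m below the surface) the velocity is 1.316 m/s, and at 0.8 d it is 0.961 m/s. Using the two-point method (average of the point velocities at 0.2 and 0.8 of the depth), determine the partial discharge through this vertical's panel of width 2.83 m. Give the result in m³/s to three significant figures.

v̄ = (1.316 + 0.961) / 2 = 1.139 m/s
q = v̄ × d × w = 1.139 × 1.83 × 2.83 = 5.896 m³/s

5.90 m³/s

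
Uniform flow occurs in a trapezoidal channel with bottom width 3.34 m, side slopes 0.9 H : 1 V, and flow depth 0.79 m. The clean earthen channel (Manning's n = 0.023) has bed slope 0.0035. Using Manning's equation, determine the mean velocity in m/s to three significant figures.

A = (b + z·y)·y = (3.34 + 0.9×0.79)×0.79 = 3.200 m²
P = b + 2y√(1+z²) = 3.34 + 2×0.79×√(1+0.9²) = 5.466 m
R = A/P = 3.200/5.466 = 0.5855 m
Q = (1/n)·A·R^(2/3)·S^(1/2) = (1/0.023) × 3.200 × 0.5855^(2/3) × 0.0035^(1/2) = 5.761 m³/s
V = Q/A = 5.761/3.200 = 1.800 m/s

1.80 m/s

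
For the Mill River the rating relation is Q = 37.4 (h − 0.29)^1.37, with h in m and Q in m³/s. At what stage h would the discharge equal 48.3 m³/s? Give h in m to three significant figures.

h − h₀ = (Q/C)^(1/b) = (48.3/37.4)^(1/1.37) = 1.205 m
h = 0.29 + 1.205 = 1.495 m

1.50 m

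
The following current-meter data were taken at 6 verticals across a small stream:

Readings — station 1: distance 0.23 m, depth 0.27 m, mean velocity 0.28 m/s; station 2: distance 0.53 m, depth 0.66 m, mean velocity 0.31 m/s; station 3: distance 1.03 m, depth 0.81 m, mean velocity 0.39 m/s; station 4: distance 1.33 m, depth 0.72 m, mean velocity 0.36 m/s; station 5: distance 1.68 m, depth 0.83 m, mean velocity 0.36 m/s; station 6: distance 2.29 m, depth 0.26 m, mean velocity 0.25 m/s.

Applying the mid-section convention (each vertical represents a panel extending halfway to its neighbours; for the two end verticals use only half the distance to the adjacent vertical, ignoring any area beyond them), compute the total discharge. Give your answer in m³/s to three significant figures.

0.467 m³/s

w_1 = (0.53 − 0.23)/2 = 0.15 m; q_1 = 0.28 × 0.27 × 0.15 = 0.01134 m³/s
w_2 = (1.03 − 0.23)/2 = 0.4 m; q_2 = 0.31 × 0.66 × 0.4 = 0.08184 m³/s
w_3 = (1.33 − 0.53)/2 = 0.4 m; q_3 = 0.39 × 0.81 × 0.4 = 0.1264 m³/s
w_4 = (1.68 − 1.03)/2 = 0.325 m; q_4 = 0.36 × 0.72 × 0.325 = 0.08424 m³/s
w_5 = (2.29 − 1.33)/2 = 0.48 m; q_5 = 0.36 × 0.83 × 0.48 = 0.1434 m³/s
w_6 = (2.29 − 1.68)/2 = 0.305 m; q_6 = 0.25 × 0.26 × 0.305 = 0.01983 m³/s
Q = Σ qᵢ = 0.4670 m³/s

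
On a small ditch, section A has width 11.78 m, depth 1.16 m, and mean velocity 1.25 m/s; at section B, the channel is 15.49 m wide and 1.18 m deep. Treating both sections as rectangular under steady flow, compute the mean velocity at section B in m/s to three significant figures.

0.935 m/s

Q = A₁V₁ = (11.78×1.16) × 1.25 = 17.08 m³/s
A₂ = 15.49 × 1.18 = 18.28 m²
V₂ = Q/A₂ = 17.08/18.28 = 0.9345 m/s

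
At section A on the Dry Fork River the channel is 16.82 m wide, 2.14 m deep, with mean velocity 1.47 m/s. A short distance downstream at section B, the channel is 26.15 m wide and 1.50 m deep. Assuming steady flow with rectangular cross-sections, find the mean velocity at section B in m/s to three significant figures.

Q = A₁V₁ = (16.82×2.14) × 1.47 = 52.91 m³/s
A₂ = 26.15 × 1.50 = 39.23 m²
V₂ = Q/A₂ = 52.91/39.23 = 1.349 m/s

1.35 m/s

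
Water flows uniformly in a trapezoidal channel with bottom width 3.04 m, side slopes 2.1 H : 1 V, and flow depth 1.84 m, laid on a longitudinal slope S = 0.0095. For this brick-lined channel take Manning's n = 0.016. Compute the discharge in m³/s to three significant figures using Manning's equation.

A = (b + z·y)·y = (3.04 + 2.1×1.84)×1.84 = 12.70 m²
P = b + 2y√(1+z²) = 3.04 + 2×1.84×√(1+2.1²) = 11.60 m
R = A/P = 12.70/11.60 = 1.095 m
Q = (1/n)·A·R^(2/3)·S^(1/2) = (1/0.016) × 12.70 × 1.095^(2/3) × 0.0095^(1/2) = 82.22 m³/s

82.2 m³/s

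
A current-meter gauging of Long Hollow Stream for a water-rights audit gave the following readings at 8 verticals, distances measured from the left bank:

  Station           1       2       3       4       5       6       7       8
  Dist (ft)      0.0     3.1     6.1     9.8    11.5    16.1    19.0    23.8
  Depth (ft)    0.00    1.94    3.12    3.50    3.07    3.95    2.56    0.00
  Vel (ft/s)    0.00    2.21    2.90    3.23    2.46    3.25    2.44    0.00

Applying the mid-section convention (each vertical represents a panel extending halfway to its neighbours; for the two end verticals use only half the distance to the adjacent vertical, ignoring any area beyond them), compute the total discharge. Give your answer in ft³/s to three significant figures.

w_2 = (6.1 − 0.0)/2 = 3.05 ft; q_2 = 2.21 × 1.94 × 3.05 = 13.08 ft³/s
w_3 = (9.8 − 3.1)/2 = 3.35 ft; q_3 = 2.90 × 3.12 × 3.35 = 30.31 ft³/s
w_4 = (11.5 − 6.1)/2 = 2.7 ft; q_4 = 3.23 × 3.50 × 2.7 = 30.52 ft³/s
w_5 = (16.1 − 9.8)/2 = 3.15 ft; q_5 = 2.46 × 3.07 × 3.15 = 23.79 ft³/s
w_6 = (19.0 − 11.5)/2 = 3.75 ft; q_6 = 3.25 × 3.95 × 3.75 = 48.14 ft³/s
w_7 = (23.8 − 16.1)/2 = 3.85 ft; q_7 = 2.44 × 2.56 × 3.85 = 24.05 ft³/s
Stations 1, 8 contribute zero (depth or velocity is 0).
Q = Σ qᵢ = 169.9 ft³/s

170 ft³/s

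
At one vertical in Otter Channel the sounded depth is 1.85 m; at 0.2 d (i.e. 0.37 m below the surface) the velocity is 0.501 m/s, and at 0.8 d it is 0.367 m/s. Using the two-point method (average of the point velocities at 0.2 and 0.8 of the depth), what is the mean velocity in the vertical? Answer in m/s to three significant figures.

0.434 m/s

v̄ = (0.501 + 0.367) / 2 = 0.4340 m/s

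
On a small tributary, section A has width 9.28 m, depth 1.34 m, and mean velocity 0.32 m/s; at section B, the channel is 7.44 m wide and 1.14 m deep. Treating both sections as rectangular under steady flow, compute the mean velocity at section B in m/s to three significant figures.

Q = A₁V₁ = (9.28×1.34) × 0.32 = 3.979 m³/s
A₂ = 7.44 × 1.14 = 8.482 m²
V₂ = Q/A₂ = 3.979/8.482 = 0.4692 m/s

0.469 m/s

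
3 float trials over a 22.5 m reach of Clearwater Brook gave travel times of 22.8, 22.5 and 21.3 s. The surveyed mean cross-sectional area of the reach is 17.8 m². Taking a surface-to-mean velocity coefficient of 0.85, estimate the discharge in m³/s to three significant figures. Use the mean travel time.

15.3 m³/s

t̄ = (22.8 + 22.5 + 21.3) / 3 = 22.2 s
v_surface = L / t̄ = 22.5 / 22.2 = 1.014 m/s
v_mean = 0.85 × 1.014 = 0.8615 m/s
Q = A × v_mean = 17.8 × 0.8615 = 15.33 m³/s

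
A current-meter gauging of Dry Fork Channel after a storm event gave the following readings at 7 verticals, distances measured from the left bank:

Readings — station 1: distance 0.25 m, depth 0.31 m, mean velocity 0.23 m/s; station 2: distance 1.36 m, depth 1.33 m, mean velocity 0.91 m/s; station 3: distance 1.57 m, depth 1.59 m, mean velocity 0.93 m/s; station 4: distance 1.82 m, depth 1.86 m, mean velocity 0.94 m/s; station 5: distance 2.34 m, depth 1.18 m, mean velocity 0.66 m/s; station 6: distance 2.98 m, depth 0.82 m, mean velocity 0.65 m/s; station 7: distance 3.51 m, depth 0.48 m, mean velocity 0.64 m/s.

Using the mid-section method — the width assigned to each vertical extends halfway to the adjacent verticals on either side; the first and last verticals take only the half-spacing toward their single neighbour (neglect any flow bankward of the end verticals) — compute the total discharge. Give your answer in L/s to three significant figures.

w_1 = (1.36 − 0.25)/2 = 0.555 m; q_1 = 0.23 × 0.31 × 0.555 = 0.03957 m³/s
w_2 = (1.57 − 0.25)/2 = 0.66 m; q_2 = 0.91 × 1.33 × 0.66 = 0.7988 m³/s
w_3 = (1.82 − 1.36)/2 = 0.23 m; q_3 = 0.93 × 1.59 × 0.23 = 0.3401 m³/s
w_4 = (2.34 − 1.57)/2 = 0.385 m; q_4 = 0.94 × 1.86 × 0.385 = 0.6731 m³/s
w_5 = (2.98 − 1.82)/2 = 0.58 m; q_5 = 0.66 × 1.18 × 0.58 = 0.4517 m³/s
w_6 = (3.51 − 2.34)/2 = 0.585 m; q_6 = 0.65 × 0.82 × 0.585 = 0.3118 m³/s
w_7 = (3.51 − 2.98)/2 = 0.265 m; q_7 = 0.64 × 0.48 × 0.265 = 0.08141 m³/s
Q = Σ qᵢ = 2.697 m³/s
= 2.697 × 1000 = 2697 L/s

2700 L/s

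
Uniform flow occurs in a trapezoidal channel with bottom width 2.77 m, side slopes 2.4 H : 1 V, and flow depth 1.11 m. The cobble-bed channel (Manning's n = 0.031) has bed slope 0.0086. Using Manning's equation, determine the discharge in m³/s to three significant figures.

14.3 m³/s

A = (b + z·y)·y = (2.77 + 2.4×1.11)×1.11 = 6.032 m²
P = b + 2y√(1+z²) = 2.77 + 2×1.11×√(1+2.4²) = 8.542 m
R = A/P = 6.032/8.542 = 0.7061 m
Q = (1/n)·A·R^(2/3)·S^(1/2) = (1/0.031) × 6.032 × 0.7061^(2/3) × 0.0086^(1/2) = 14.31 m³/s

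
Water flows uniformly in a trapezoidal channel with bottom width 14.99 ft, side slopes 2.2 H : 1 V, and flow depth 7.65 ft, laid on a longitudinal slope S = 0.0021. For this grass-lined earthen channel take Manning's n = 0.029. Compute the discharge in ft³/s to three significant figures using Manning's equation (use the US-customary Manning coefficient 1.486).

A = (b + z·y)·y = (14.99 + 2.2×7.65)×7.65 = 243.4 ft²
P = b + 2y√(1+z²) = 14.99 + 2×7.65×√(1+2.2²) = 51.96 ft
R = A/P = 243.4/51.96 = 4.684 ft
Q = (1.486/n)·A·R^(2/3)·S^(1/2) = (1.486/0.029) × 243.4 × 4.684^(2/3) × 0.0021^(1/2) = 1600 ft³/s

1600 ft³/s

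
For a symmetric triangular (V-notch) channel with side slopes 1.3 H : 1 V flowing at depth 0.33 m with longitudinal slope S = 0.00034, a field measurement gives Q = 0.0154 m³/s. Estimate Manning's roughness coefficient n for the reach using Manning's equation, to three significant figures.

A = z·y² = 1.3×0.33² = 0.1416 m²
P = 2y√(1+z²) = 2×0.33×√(1+1.3²) = 1.082 m
R = A/P = 0.1416/1.082 = 0.1308 m
n = (1/Q)·A·R^(2/3)·S^(1/2) = (1/0.0154) × 0.1416 × 0.2577 × 0.01844 = 0.04367

0.0437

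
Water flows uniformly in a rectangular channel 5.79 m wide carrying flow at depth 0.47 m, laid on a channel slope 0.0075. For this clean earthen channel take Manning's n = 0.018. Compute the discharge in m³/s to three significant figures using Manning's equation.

7.16 m³/s

A = b·y = 5.79 × 0.47 = 2.721 m²
P = b + 2y = 5.79 + 2×0.47 = 6.730 m
R = A/P = 2.721/6.730 = 0.4044 m
Q = (1/n)·A·R^(2/3)·S^(1/2) = (1/0.018) × 2.721 × 0.4044^(2/3) × 0.0075^(1/2) = 7.159 m³/s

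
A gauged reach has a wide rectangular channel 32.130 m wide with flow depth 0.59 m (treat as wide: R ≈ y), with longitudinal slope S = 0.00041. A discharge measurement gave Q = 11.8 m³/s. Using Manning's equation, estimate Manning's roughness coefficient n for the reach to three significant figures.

A = b·y = 32.130 × 0.59 = 18.96 m²
Wide channel: R ≈ y = 0.59 m
n = (1/Q)·A·R^(2/3)·S^(1/2) = (1/11.8) × 18.96 × 0.7035 × 0.02025 = 0.02288

0.0229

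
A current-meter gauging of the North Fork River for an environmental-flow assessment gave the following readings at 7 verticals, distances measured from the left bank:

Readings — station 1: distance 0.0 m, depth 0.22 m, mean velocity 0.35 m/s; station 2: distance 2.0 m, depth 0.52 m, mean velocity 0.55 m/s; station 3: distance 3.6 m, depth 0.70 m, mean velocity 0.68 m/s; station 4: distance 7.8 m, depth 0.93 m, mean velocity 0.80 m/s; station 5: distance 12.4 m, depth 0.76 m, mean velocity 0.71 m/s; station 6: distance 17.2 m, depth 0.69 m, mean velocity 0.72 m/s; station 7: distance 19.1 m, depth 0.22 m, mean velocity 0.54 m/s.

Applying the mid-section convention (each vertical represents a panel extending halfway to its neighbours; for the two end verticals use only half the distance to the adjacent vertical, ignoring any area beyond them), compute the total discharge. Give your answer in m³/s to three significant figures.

w_1 = (2.0 − 0.0)/2 = 1 m; q_1 = 0.35 × 0.22 × 1 = 0.07700 m³/s
w_2 = (3.6 − 0.0)/2 = 1.8 m; q_2 = 0.55 × 0.52 × 1.8 = 0.5148 m³/s
w_3 = (7.8 − 2.0)/2 = 2.9 m; q_3 = 0.68 × 0.70 × 2.9 = 1.380 m³/s
w_4 = (12.4 − 3.6)/2 = 4.4 m; q_4 = 0.80 × 0.93 × 4.4 = 3.274 m³/s
w_5 = (17.2 − 7.8)/2 = 4.7 m; q_5 = 0.71 × 0.76 × 4.7 = 2.536 m³/s
w_6 = (19.1 − 12.4)/2 = 3.35 m; q_6 = 0.72 × 0.69 × 3.35 = 1.664 m³/s
w_7 = (19.1 − 17.2)/2 = 0.95 m; q_7 = 0.54 × 0.22 × 0.95 = 0.1129 m³/s
Q = Σ qᵢ = 9.559 m³/s

9.56 m³/s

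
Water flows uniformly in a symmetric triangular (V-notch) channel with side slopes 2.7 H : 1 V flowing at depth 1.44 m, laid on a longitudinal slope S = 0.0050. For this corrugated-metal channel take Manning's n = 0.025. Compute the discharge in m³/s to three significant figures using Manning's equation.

12.2 m³/s

A = z·y² = 2.7×1.44² = 5.599 m²
P = 2y√(1+z²) = 2×1.44×√(1+2.7²) = 8.292 m
R = A/P = 5.599/8.292 = 0.6752 m
Q = (1/n)·A·R^(2/3)·S^(1/2) = (1/0.025) × 5.599 × 0.6752^(2/3) × 0.0050^(1/2) = 12.19 m³/s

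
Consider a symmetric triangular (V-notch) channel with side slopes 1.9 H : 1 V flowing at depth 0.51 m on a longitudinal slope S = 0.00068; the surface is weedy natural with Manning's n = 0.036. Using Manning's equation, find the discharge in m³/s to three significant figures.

A = z·y² = 1.9×0.51² = 0.4942 m²
P = 2y√(1+z²) = 2×0.51×√(1+1.9²) = 2.190 m
R = A/P = 0.4942/2.190 = 0.2257 m
Q = (1/n)·A·R^(2/3)·S^(1/2) = (1/0.036) × 0.4942 × 0.2257^(2/3) × 0.00068^(1/2) = 0.1327 m³/s

0.133 m³/s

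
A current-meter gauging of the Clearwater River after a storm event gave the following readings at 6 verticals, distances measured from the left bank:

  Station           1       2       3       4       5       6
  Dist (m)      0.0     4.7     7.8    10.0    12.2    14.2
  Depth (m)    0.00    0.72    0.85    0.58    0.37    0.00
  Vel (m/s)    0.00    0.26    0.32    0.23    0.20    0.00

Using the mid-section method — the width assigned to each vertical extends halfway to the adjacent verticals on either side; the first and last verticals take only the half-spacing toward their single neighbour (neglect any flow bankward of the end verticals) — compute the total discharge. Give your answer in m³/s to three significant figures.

1.90 m³/s

w_2 = (7.8 − 0.0)/2 = 3.9 m; q_2 = 0.26 × 0.72 × 3.9 = 0.7301 m³/s
w_3 = (10.0 − 4.7)/2 = 2.65 m; q_3 = 0.32 × 0.85 × 2.65 = 0.7208 m³/s
w_4 = (12.2 − 7.8)/2 = 2.2 m; q_4 = 0.23 × 0.58 × 2.2 = 0.2935 m³/s
w_5 = (14.2 − 10.0)/2 = 2.1 m; q_5 = 0.20 × 0.37 × 2.1 = 0.1554 m³/s
Stations 1, 6 contribute zero (depth or velocity is 0).
Q = Σ qᵢ = 1.900 m³/s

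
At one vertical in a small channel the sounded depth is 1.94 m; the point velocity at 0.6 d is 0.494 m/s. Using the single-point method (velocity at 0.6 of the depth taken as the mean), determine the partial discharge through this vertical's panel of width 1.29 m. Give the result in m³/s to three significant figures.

1.24 m³/s

v̄ = v₀.₆ = 0.494 m/s
q = v̄ × d × w = 0.4940 × 1.94 × 1.29 = 1.236 m³/s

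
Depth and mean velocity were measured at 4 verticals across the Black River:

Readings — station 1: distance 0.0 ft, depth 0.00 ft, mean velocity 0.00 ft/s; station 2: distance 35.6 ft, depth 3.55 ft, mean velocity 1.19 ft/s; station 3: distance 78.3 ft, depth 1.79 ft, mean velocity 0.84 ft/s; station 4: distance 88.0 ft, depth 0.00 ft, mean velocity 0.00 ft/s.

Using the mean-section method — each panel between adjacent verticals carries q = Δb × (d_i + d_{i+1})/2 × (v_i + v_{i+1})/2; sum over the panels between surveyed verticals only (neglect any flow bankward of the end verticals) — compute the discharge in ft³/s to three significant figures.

157 ft³/s

Panel 1-2: Δb = 35.6 ft, d̄ = (0.00+3.55)/2 = 1.775, v̄ = (0.00+1.19)/2 = 0.595 → q = 35.6×1.775×0.595 = 37.60 ft³/s
Panel 2-3: Δb = 42.7 ft, d̄ = (3.55+1.79)/2 = 2.67, v̄ = (1.19+0.84)/2 = 1.015 → q = 42.7×2.67×1.015 = 115.7 ft³/s
Panel 3-4: Δb = 9.7 ft, d̄ = (1.79+0.00)/2 = 0.895, v̄ = (0.84+0.00)/2 = 0.42 → q = 9.7×0.895×0.42 = 3.646 ft³/s
Q = Σ q = 157.0 ft³/s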